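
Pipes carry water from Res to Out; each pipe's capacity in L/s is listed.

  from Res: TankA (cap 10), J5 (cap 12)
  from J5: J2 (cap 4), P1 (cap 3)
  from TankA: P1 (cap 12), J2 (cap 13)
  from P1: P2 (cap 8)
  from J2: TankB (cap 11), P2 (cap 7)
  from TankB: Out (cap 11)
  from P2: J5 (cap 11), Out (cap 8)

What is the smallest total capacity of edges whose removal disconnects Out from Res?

17

Augment Res→J5→P1→P2→Out: bottleneck 3, flow now 3.
Augment Res→J5→J2→TankB→Out: bottleneck 4, flow now 7.
Augment Res→TankA→P1→P2→Out: bottleneck 5, flow now 12.
Augment Res→TankA→J2→TankB→Out: bottleneck 5, flow now 17.
No augmenting path remains; maximum flow = 17.
By max-flow min-cut, the minimum cut capacity equals the max flow.
In the residual graph, reachable from Res: {Res, J5}.
Min-cut edges: Res→TankA (10), J5→P1 (3), J5→J2 (4); capacity 10 + 3 + 4 = 17.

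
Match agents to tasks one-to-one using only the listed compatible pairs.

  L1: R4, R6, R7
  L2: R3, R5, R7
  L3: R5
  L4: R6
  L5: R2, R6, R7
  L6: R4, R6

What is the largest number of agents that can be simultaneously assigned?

Unit-capacity flow: source→left, listed edges, right→sink; max matching = max flow.
Augmenting path L1→R4 (+1); matched 1.
Augmenting path L2→R3 (+1); matched 2.
Augmenting path L3→R5 (+1); matched 3.
Augmenting path L4→R6 (+1); matched 4.
Augmenting path L5→R2 (+1); matched 5.
Augmenting path L6→R4→L1→R7 (+1); matched 6.
No augmenting path remains; maximum matching = 6.
König certificate: {L1, L2, L3, L4, L5, L6} is a vertex cover of size 6 (every listed pair touches it), so no matching can be larger.

6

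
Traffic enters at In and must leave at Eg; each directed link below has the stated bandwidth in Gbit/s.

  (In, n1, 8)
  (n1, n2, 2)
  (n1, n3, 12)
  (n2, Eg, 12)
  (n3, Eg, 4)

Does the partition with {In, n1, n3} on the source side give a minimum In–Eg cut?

Yes — it is a minimum cut (capacity 6).

Given cut capacity: 2 + 4 = 6.
Augment In→n1→n2→Eg: bottleneck 2, flow now 2.
Augment In→n1→n3→Eg: bottleneck 4, flow now 6.
No augmenting path remains; maximum flow = 6.
Cut capacity 6 equals the max flow, so it is a minimum cut.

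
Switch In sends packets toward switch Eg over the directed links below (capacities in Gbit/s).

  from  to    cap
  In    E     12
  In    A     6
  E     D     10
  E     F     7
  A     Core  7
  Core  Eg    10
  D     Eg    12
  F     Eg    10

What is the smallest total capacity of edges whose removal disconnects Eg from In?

18

Augment In→E→D→Eg: bottleneck 10, flow now 10.
Augment In→E→F→Eg: bottleneck 2, flow now 12.
Augment In→A→Core→Eg: bottleneck 6, flow now 18.
No augmenting path remains; maximum flow = 18.
By max-flow min-cut, the minimum cut capacity equals the max flow.
In the residual graph, reachable from In: {In}.
Min-cut edges: In→E (12), In→A (6); capacity 12 + 6 = 18.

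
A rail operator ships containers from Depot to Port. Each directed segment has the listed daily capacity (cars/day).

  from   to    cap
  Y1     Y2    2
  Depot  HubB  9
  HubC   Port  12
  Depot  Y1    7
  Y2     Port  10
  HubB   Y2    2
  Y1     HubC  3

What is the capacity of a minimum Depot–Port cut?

7

Augment Depot→HubB→Y2→Port: bottleneck 2, flow now 2.
Augment Depot→Y1→HubC→Port: bottleneck 3, flow now 5.
Augment Depot→Y1→Y2→Port: bottleneck 2, flow now 7.
No augmenting path remains; maximum flow = 7.
By max-flow min-cut, the minimum cut capacity equals the max flow.
In the residual graph, reachable from Depot: {Depot, HubB, Y1}.
Min-cut edges: HubB→Y2 (2), Y1→HubC (3), Y1→Y2 (2); capacity 2 + 3 + 2 = 7.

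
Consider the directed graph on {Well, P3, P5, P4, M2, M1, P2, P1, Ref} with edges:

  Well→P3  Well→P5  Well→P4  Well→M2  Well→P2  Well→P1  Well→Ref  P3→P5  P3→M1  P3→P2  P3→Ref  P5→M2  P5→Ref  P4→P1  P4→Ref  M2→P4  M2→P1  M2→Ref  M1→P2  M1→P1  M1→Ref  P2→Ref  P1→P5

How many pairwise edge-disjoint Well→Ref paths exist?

6

Assign every edge capacity 1; by Menger, the answer equals the max flow.
Path Well→Ref (+1); total 1.
Path Well→P3→Ref (+1); total 2.
Path Well→P5→Ref (+1); total 3.
Path Well→P4→Ref (+1); total 4.
Path Well→M2→Ref (+1); total 5.
Path Well→P2→Ref (+1); total 6.
No residual Well→Ref path; max flow = 6.
Certifying cut of size 6: {M2→Ref, P4→Ref, P5→Ref, Well→P2, Well→P3, Well→Ref}.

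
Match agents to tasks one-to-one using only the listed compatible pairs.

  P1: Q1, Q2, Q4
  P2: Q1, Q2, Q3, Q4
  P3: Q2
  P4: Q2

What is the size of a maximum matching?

3

Unit-capacity flow: source→left, listed edges, right→sink; max matching = max flow.
Augmenting path P1→Q1 (+1); matched 1.
Augmenting path P2→Q2 (+1); matched 2.
Augmenting path P3→Q2→P2→Q3 (+1); matched 3.
No augmenting path remains; maximum matching = 3.
König certificate: {P1, P2, Q2} is a vertex cover of size 3 (every listed pair touches it), so no matching can be larger.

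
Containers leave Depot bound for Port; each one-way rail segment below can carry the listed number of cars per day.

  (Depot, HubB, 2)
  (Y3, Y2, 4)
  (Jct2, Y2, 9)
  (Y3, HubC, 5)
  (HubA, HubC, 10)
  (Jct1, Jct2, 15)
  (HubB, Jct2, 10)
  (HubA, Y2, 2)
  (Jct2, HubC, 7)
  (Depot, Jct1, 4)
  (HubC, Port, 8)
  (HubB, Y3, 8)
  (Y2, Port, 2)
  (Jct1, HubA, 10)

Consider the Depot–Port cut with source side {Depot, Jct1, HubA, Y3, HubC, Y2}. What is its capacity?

Edges leaving {Depot, Jct1, HubA, Y3, HubC, Y2}: Depot→HubB (2), Jct1→Jct2 (15), HubC→Port (8), Y2→Port (2).
Cut capacity = 2 + 15 + 8 + 2 = 27.

27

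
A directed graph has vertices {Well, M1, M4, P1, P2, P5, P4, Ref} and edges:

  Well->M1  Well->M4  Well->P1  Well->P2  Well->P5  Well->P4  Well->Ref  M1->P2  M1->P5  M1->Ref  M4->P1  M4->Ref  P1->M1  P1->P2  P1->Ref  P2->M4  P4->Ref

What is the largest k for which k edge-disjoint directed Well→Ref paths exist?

Assign every edge capacity 1; by Menger, the answer equals the max flow.
Path Well→Ref (+1); total 1.
Path Well→M1→Ref (+1); total 2.
Path Well→M4→Ref (+1); total 3.
Path Well→P1→Ref (+1); total 4.
Path Well→P4→Ref (+1); total 5.
No residual Well→Ref path; max flow = 5.
Certifying cut of size 5: {M1→Ref, M4→Ref, P1→Ref, Well→P4, Well→Ref}.

5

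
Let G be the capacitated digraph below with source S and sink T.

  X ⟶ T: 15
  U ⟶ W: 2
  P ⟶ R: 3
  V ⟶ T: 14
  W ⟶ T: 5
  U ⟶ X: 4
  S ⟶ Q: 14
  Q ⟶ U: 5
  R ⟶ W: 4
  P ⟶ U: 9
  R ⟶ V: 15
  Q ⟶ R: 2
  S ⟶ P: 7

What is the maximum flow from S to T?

Augment S→P→R→V→T: bottleneck 3, flow now 3.
Augment S→P→U→W→T: bottleneck 2, flow now 5.
Augment S→P→U→X→T: bottleneck 2, flow now 7.
Augment S→Q→R→V→T: bottleneck 2, flow now 9.
Augment S→Q→U→X→T: bottleneck 2, flow now 11.
No augmenting path remains; maximum flow = 11.
In the residual graph, reachable from S: {S, P, Q, U}.
Min-cut edges: P→R (3), Q→R (2), U→W (2), U→X (4); capacity 3 + 2 + 2 + 4 = 11.
This cut is saturated, so no flow can exceed 11.

11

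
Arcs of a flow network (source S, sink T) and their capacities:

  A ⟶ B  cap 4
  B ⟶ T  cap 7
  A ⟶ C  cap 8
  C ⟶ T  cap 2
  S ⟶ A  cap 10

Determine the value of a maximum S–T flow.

6

Augment S→A→B→T: bottleneck 4, flow now 4.
Augment S→A→C→T: bottleneck 2, flow now 6.
No augmenting path remains; maximum flow = 6.
In the residual graph, reachable from S: {S, A, C}.
Min-cut edges: A→B (4), C→T (2); capacity 4 + 2 = 6.
This cut is saturated, so no flow can exceed 6.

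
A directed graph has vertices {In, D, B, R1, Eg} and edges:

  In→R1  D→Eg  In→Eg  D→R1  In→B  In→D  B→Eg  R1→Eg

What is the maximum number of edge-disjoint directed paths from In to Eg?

Assign every edge capacity 1; by Menger, the answer equals the max flow.
Path In→Eg (+1); total 1.
Path In→D→Eg (+1); total 2.
Path In→B→Eg (+1); total 3.
Path In→R1→Eg (+1); total 4.
No residual In→Eg path; max flow = 4.
Certifying cut of size 4: {In→B, In→D, In→Eg, In→R1}.

4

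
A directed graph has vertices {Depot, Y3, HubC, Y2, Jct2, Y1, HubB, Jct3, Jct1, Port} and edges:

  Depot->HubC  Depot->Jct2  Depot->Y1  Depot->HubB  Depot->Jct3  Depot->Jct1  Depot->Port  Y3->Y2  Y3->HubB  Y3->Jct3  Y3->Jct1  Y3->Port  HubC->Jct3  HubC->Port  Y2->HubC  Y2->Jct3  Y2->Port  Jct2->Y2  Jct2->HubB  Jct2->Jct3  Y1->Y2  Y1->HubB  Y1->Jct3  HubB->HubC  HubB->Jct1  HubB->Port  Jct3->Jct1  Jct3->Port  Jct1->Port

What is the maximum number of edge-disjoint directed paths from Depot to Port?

6

Assign every edge capacity 1; by Menger, the answer equals the max flow.
Path Depot→Port (+1); total 1.
Path Depot→HubC→Port (+1); total 2.
Path Depot→HubB→Port (+1); total 3.
Path Depot→Jct3→Port (+1); total 4.
Path Depot→Jct1→Port (+1); total 5.
Path Depot→Jct2→Y2→Port (+1); total 6.
No residual Depot→Port path; max flow = 6.
Certifying cut of size 6: {Depot→Port, HubB→Port, HubC→Port, Jct1→Port, Jct3→Port, Y2→Port}.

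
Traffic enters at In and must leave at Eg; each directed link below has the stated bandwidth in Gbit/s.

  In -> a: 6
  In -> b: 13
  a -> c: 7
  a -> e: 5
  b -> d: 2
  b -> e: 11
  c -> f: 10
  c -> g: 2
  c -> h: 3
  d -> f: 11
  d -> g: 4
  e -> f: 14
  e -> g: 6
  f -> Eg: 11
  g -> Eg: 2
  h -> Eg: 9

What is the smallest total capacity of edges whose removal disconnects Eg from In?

16

Augment In→a→c→f→Eg: bottleneck 6, flow now 6.
Augment In→b→d→f→Eg: bottleneck 2, flow now 8.
Augment In→b→e→f→Eg: bottleneck 3, flow now 11.
Augment In→b→e→g→Eg: bottleneck 2, flow now 13.
Augment In→b→e→f→c→h→Eg: bottleneck 3, flow now 16. (uses reverse residual edge)
No augmenting path remains; maximum flow = 16.
By max-flow min-cut, the minimum cut capacity equals the max flow.
In the residual graph, reachable from In: {In, a, b, c, d, e, f, g}.
Min-cut edges: c→h (3), f→Eg (11), g→Eg (2); capacity 3 + 11 + 2 = 16.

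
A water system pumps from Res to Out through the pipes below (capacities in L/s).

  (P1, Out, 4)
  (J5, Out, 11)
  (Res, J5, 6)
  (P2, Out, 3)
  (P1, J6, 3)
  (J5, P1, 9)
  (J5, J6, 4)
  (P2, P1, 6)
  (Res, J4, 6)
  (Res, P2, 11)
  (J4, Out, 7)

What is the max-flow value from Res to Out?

19

Augment Res→J5→Out: bottleneck 6, flow now 6.
Augment Res→P2→Out: bottleneck 3, flow now 9.
Augment Res→J4→Out: bottleneck 6, flow now 15.
Augment Res→P2→P1→Out: bottleneck 4, flow now 19.
No augmenting path remains; maximum flow = 19.
In the residual graph, reachable from Res: {Res, P2, P1, J6}.
Min-cut edges: Res→J5 (6), Res→J4 (6), P2→Out (3), P1→Out (4); capacity 6 + 6 + 3 + 4 = 19.
This cut is saturated, so no flow can exceed 19.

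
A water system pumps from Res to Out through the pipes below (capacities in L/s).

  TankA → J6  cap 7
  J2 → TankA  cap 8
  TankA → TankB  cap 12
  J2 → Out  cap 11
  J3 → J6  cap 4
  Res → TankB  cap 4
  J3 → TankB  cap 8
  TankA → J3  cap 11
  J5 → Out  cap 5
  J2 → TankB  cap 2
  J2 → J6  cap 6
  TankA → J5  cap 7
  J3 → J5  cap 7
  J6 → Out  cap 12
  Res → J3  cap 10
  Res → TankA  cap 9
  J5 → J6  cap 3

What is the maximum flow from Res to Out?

Augment Res→TankA→J5→Out: bottleneck 5, flow now 5.
Augment Res→TankA→J6→Out: bottleneck 4, flow now 9.
Augment Res→J3→J6→Out: bottleneck 4, flow now 13.
Augment Res→J3→J5→J6→Out: bottleneck 3, flow now 16.
Augment Res→J3→J5→TankA→J6→Out: bottleneck 1, flow now 17. (uses reverse residual edge)
No augmenting path remains; maximum flow = 17.
In the residual graph, reachable from Res: {Res, TankA, J3, TankB, J5, J6}.
Min-cut edges: J5→Out (5), J6→Out (12); capacity 5 + 12 = 17.
This cut is saturated, so no flow can exceed 17.

17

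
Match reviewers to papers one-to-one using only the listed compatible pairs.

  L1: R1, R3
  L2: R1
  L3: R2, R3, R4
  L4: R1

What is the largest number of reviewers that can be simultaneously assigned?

Unit-capacity flow: source→left, listed edges, right→sink; max matching = max flow.
Augmenting path L1→R1 (+1); matched 1.
Augmenting path L3→R2 (+1); matched 2.
Augmenting path L2→R1→L1→R3 (+1); matched 3.
No augmenting path remains; maximum matching = 3.
König certificate: {L1, L3, R1} is a vertex cover of size 3 (every listed pair touches it), so no matching can be larger.

3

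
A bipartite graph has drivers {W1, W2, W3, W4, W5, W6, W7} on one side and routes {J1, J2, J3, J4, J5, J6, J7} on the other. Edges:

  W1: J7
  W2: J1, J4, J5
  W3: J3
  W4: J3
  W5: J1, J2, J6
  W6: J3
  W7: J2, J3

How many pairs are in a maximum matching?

Unit-capacity flow: source→left, listed edges, right→sink; max matching = max flow.
Augmenting path W1→J7 (+1); matched 1.
Augmenting path W2→J1 (+1); matched 2.
Augmenting path W3→J3 (+1); matched 3.
Augmenting path W5→J2 (+1); matched 4.
Augmenting path W7→J2→W5→J6 (+1); matched 5.
No augmenting path remains; maximum matching = 5.
König certificate: {W1, W2, W5, W7, J3} is a vertex cover of size 5 (every listed pair touches it), so no matching can be larger.

5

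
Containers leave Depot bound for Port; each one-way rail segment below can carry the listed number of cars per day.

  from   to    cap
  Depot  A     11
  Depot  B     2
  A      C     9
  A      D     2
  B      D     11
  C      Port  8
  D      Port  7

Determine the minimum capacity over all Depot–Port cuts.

Augment Depot→A→C→Port: bottleneck 8, flow now 8.
Augment Depot→A→D→Port: bottleneck 2, flow now 10.
Augment Depot→B→D→Port: bottleneck 2, flow now 12.
No augmenting path remains; maximum flow = 12.
By max-flow min-cut, the minimum cut capacity equals the max flow.
In the residual graph, reachable from Depot: {Depot, A, C}.
Min-cut edges: Depot→B (2), A→D (2), C→Port (8); capacity 2 + 2 + 8 = 12.

12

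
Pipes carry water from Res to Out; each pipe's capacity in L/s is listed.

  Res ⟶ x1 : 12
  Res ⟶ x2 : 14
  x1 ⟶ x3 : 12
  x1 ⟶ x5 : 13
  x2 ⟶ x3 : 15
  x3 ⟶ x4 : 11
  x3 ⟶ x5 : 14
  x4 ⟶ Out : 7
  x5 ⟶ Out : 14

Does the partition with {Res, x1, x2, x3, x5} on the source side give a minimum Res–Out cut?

No — its capacity is 25, but the minimum cut has capacity 21.

Given cut capacity: 11 + 14 = 25.
Augment Res→x1→x5→Out: bottleneck 12, flow now 12.
Augment Res→x2→x3→x4→Out: bottleneck 7, flow now 19.
Augment Res→x2→x3→x5→Out: bottleneck 2, flow now 21.
No augmenting path remains; maximum flow = 21.
In the residual graph, reachable from Res: {Res, x1, x2, x3, x4, x5}.
Min-cut edges: x4→Out (7), x5→Out (14); capacity 7 + 14 = 21.
Cut capacity 25 exceeds the max flow 21, so it is not minimum.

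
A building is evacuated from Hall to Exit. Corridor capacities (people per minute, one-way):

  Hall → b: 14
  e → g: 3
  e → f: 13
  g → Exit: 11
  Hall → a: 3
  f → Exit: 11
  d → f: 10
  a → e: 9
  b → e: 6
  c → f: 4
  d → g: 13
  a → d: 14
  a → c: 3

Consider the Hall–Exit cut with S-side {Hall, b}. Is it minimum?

Yes — it is a minimum cut (capacity 9).

Given cut capacity: 3 + 6 = 9.
Augment Hall→a→c→f→Exit: bottleneck 3, flow now 3.
Augment Hall→b→e→f→Exit: bottleneck 6, flow now 9.
No augmenting path remains; maximum flow = 9.
Cut capacity 9 equals the max flow, so it is a minimum cut.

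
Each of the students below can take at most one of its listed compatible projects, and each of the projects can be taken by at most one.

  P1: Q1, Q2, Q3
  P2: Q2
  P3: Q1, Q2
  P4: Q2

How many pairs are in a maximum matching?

3

Unit-capacity flow: source→left, listed edges, right→sink; max matching = max flow.
Augmenting path P1→Q1 (+1); matched 1.
Augmenting path P2→Q2 (+1); matched 2.
Augmenting path P3→Q1→P1→Q3 (+1); matched 3.
No augmenting path remains; maximum matching = 3.
König certificate: {P1, P3, Q2} is a vertex cover of size 3 (every listed pair touches it), so no matching can be larger.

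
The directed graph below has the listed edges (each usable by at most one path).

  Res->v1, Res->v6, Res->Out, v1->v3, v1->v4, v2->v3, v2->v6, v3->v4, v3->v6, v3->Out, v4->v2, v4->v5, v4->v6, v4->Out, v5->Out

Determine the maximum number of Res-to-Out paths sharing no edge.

Assign every edge capacity 1; by Menger, the answer equals the max flow.
Path Res→Out (+1); total 1.
Path Res→v1→v3→Out (+1); total 2.
No residual Res→Out path; max flow = 2.
Certifying cut of size 2: {Res→Out, Res→v1}.

2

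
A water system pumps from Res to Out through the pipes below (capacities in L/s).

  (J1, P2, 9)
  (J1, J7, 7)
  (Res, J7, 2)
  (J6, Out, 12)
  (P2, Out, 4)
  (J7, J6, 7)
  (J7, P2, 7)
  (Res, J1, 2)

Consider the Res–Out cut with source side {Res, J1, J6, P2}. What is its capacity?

Edges leaving {Res, J1, J6, P2}: Res→J7 (2), J1→J7 (7), J6→Out (12), P2→Out (4).
Cut capacity = 2 + 7 + 12 + 4 = 25.

25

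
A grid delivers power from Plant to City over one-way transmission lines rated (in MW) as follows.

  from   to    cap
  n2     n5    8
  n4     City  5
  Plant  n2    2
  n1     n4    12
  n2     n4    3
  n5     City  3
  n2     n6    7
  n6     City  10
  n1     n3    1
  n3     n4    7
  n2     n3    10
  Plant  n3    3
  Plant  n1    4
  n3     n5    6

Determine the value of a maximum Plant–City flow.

9

Augment Plant→n1→n4→City: bottleneck 4, flow now 4.
Augment Plant→n2→n4→City: bottleneck 1, flow now 5.
Augment Plant→n2→n5→City: bottleneck 1, flow now 6.
Augment Plant→n3→n5→City: bottleneck 2, flow now 8.
Augment Plant→n3→n4→n2→n6→City: bottleneck 1, flow now 9. (uses reverse residual edge)
No augmenting path remains; maximum flow = 9.
In the residual graph, reachable from Plant: {Plant}.
Min-cut edges: Plant→n1 (4), Plant→n2 (2), Plant→n3 (3); capacity 4 + 2 + 3 = 9.
This cut is saturated, so no flow can exceed 9.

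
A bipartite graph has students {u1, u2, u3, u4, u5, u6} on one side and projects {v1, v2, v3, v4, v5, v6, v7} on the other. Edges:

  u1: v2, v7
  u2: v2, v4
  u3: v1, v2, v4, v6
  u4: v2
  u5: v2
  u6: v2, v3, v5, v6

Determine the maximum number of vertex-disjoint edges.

5

Unit-capacity flow: source→left, listed edges, right→sink; max matching = max flow.
Augmenting path u1→v2 (+1); matched 1.
Augmenting path u2→v4 (+1); matched 2.
Augmenting path u3→v1 (+1); matched 3.
Augmenting path u6→v3 (+1); matched 4.
Augmenting path u4→v2→u1→v7 (+1); matched 5.
No augmenting path remains; maximum matching = 5.
König certificate: {u1, u2, u3, u6, v2} is a vertex cover of size 5 (every listed pair touches it), so no matching can be larger.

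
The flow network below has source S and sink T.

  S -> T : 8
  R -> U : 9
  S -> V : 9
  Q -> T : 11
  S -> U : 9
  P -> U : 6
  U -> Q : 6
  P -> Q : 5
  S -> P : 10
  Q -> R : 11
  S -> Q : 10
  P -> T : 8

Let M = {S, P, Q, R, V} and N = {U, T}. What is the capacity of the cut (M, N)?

Edges leaving {S, P, Q, R, V}: S→U (9), S→T (8), P→U (6), P→T (8), Q→T (11), R→U (9).
Cut capacity = 9 + 8 + 6 + 8 + 11 + 9 = 51.

51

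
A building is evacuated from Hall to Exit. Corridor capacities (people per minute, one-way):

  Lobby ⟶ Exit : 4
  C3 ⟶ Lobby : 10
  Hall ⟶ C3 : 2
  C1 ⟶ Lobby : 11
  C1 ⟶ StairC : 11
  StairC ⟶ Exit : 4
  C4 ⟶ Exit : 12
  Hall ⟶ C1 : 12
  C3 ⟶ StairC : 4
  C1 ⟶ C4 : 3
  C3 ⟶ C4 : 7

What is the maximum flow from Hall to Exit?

Augment Hall→C1→StairC→Exit: bottleneck 4, flow now 4.
Augment Hall→C1→C4→Exit: bottleneck 3, flow now 7.
Augment Hall→C1→Lobby→Exit: bottleneck 4, flow now 11.
Augment Hall→C3→C4→Exit: bottleneck 2, flow now 13.
No augmenting path remains; maximum flow = 13.
In the residual graph, reachable from Hall: {Hall, C1, StairC, Lobby}.
Min-cut edges: Hall→C3 (2), C1→C4 (3), StairC→Exit (4), Lobby→Exit (4); capacity 2 + 3 + 4 + 4 = 13.
This cut is saturated, so no flow can exceed 13.

13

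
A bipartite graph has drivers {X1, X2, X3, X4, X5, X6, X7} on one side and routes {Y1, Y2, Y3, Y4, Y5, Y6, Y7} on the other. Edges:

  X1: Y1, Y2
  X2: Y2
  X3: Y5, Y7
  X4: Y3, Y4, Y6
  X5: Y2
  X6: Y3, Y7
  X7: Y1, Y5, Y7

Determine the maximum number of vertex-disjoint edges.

Unit-capacity flow: source→left, listed edges, right→sink; max matching = max flow.
Augmenting path X1→Y1 (+1); matched 1.
Augmenting path X2→Y2 (+1); matched 2.
Augmenting path X3→Y5 (+1); matched 3.
Augmenting path X4→Y3 (+1); matched 4.
Augmenting path X6→Y7 (+1); matched 5.
Augmenting path X7→Y7→X6→Y3→X4→Y4 (+1); matched 6.
No augmenting path remains; maximum matching = 6.
König certificate: {X1, X3, X4, X6, X7, Y2} is a vertex cover of size 6 (every listed pair touches it), so no matching can be larger.

6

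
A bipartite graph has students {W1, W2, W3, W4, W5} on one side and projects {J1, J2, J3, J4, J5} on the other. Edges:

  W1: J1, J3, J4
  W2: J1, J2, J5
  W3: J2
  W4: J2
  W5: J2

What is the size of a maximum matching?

3

Unit-capacity flow: source→left, listed edges, right→sink; max matching = max flow.
Augmenting path W1→J1 (+1); matched 1.
Augmenting path W2→J2 (+1); matched 2.
Augmenting path W3→J2→W2→J5 (+1); matched 3.
No augmenting path remains; maximum matching = 3.
König certificate: {W1, W2, J2} is a vertex cover of size 3 (every listed pair touches it), so no matching can be larger.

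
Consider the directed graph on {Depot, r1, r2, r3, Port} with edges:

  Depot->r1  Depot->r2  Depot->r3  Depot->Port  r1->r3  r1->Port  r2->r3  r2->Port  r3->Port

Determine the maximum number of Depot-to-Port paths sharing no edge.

Assign every edge capacity 1; by Menger, the answer equals the max flow.
Path Depot→Port (+1); total 1.
Path Depot→r1→Port (+1); total 2.
Path Depot→r2→Port (+1); total 3.
Path Depot→r3→Port (+1); total 4.
No residual Depot→Port path; max flow = 4.
Certifying cut of size 4: {Depot→Port, Depot→r1, Depot→r2, Depot→r3}.

4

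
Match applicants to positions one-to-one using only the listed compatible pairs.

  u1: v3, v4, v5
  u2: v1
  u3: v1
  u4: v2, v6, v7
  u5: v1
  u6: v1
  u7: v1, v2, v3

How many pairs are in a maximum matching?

Unit-capacity flow: source→left, listed edges, right→sink; max matching = max flow.
Augmenting path u1→v3 (+1); matched 1.
Augmenting path u2→v1 (+1); matched 2.
Augmenting path u4→v2 (+1); matched 3.
Augmenting path u7→v2→u4→v6 (+1); matched 4.
No augmenting path remains; maximum matching = 4.
König certificate: {u1, u4, u7, v1} is a vertex cover of size 4 (every listed pair touches it), so no matching can be larger.

4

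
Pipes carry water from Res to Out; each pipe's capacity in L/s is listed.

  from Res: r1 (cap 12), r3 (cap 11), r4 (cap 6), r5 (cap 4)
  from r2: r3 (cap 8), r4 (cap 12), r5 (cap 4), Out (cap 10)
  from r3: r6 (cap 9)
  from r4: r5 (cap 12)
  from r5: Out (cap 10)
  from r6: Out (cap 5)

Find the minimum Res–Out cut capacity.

Augment Res→r5→Out: bottleneck 4, flow now 4.
Augment Res→r3→r6→Out: bottleneck 5, flow now 9.
Augment Res→r4→r5→Out: bottleneck 6, flow now 15.
No augmenting path remains; maximum flow = 15.
By max-flow min-cut, the minimum cut capacity equals the max flow.
In the residual graph, reachable from Res: {Res, r1, r3, r6}.
Min-cut edges: Res→r4 (6), Res→r5 (4), r6→Out (5); capacity 6 + 4 + 5 = 15.

15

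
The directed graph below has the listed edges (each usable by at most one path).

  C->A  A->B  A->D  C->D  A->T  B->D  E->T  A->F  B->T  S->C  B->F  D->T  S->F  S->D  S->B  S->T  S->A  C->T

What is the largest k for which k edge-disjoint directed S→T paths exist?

5

Assign every edge capacity 1; by Menger, the answer equals the max flow.
Path S→T (+1); total 1.
Path S→A→T (+1); total 2.
Path S→B→T (+1); total 3.
Path S→C→T (+1); total 4.
Path S→D→T (+1); total 5.
No residual S→T path; max flow = 5.
Certifying cut of size 5: {S→A, S→B, S→C, S→D, S→T}.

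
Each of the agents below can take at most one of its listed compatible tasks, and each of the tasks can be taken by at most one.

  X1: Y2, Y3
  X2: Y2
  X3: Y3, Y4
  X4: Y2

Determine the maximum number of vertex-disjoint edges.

Unit-capacity flow: source→left, listed edges, right→sink; max matching = max flow.
Augmenting path X1→Y2 (+1); matched 1.
Augmenting path X3→Y3 (+1); matched 2.
Augmenting path X2→Y2→X1→Y3→X3→Y4 (+1); matched 3.
No augmenting path remains; maximum matching = 3.
König certificate: {X1, X3, Y2} is a vertex cover of size 3 (every listed pair touches it), so no matching can be larger.

3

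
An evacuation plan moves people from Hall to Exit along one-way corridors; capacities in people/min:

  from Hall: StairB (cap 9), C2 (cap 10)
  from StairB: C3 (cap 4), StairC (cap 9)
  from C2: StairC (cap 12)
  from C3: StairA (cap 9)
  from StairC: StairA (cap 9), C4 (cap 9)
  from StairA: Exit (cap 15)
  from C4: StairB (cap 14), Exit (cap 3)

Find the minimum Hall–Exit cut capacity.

16

Augment Hall→StairB→C3→StairA→Exit: bottleneck 4, flow now 4.
Augment Hall→StairB→StairC→StairA→Exit: bottleneck 5, flow now 9.
Augment Hall→C2→StairC→StairA→Exit: bottleneck 4, flow now 13.
Augment Hall→C2→StairC→C4→Exit: bottleneck 3, flow now 16.
No augmenting path remains; maximum flow = 16.
By max-flow min-cut, the minimum cut capacity equals the max flow.
In the residual graph, reachable from Hall: {Hall, StairB, C2, StairC, C4}.
Min-cut edges: StairB→C3 (4), StairC→StairA (9), C4→Exit (3); capacity 4 + 9 + 3 = 16.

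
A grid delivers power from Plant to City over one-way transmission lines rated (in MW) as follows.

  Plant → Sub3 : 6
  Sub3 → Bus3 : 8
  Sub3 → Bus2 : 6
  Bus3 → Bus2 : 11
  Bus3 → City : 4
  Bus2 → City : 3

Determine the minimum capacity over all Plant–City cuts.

6

Augment Plant→Sub3→Bus3→City: bottleneck 4, flow now 4.
Augment Plant→Sub3→Bus2→City: bottleneck 2, flow now 6.
No augmenting path remains; maximum flow = 6.
By max-flow min-cut, the minimum cut capacity equals the max flow.
In the residual graph, reachable from Plant: {Plant}.
Min-cut edges: Plant→Sub3 (6); capacity 6 = 6.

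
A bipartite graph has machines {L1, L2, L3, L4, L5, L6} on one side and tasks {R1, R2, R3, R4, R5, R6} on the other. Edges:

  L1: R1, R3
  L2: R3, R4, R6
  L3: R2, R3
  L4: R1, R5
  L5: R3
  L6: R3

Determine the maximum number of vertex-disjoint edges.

Unit-capacity flow: source→left, listed edges, right→sink; max matching = max flow.
Augmenting path L1→R1 (+1); matched 1.
Augmenting path L2→R3 (+1); matched 2.
Augmenting path L3→R2 (+1); matched 3.
Augmenting path L4→R5 (+1); matched 4.
Augmenting path L5→R3→L2→R4 (+1); matched 5.
No augmenting path remains; maximum matching = 5.
König certificate: {L1, L2, L3, L4, R3} is a vertex cover of size 5 (every listed pair touches it), so no matching can be larger.

5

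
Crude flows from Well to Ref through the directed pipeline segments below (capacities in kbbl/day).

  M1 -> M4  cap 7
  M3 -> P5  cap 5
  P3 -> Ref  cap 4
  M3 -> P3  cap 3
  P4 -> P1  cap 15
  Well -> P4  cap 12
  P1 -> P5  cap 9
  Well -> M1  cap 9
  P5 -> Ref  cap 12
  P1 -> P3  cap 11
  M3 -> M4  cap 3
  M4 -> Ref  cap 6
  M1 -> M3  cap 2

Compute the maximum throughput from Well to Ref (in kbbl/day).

Augment Well→M1→M4→Ref: bottleneck 6, flow now 6.
Augment Well→P4→P1→P5→Ref: bottleneck 9, flow now 15.
Augment Well→P4→P1→P3→Ref: bottleneck 3, flow now 18.
Augment Well→M1→M3→P5→Ref: bottleneck 2, flow now 20.
No augmenting path remains; maximum flow = 20.
In the residual graph, reachable from Well: {Well, M1, M4}.
Min-cut edges: Well→P4 (12), M1→M3 (2), M4→Ref (6); capacity 12 + 2 + 6 = 20.
This cut is saturated, so no flow can exceed 20.

20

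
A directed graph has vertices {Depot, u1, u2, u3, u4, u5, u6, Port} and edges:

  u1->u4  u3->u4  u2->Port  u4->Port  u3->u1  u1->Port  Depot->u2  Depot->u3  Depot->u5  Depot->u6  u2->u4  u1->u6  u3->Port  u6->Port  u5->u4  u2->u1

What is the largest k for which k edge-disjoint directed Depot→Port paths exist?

Assign every edge capacity 1; by Menger, the answer equals the max flow.
Path Depot→u2→Port (+1); total 1.
Path Depot→u3→Port (+1); total 2.
Path Depot→u6→Port (+1); total 3.
Path Depot→u5→u4→Port (+1); total 4.
No residual Depot→Port path; max flow = 4.
Certifying cut of size 4: {Depot→u2, Depot→u3, Depot→u5, Depot→u6}.

4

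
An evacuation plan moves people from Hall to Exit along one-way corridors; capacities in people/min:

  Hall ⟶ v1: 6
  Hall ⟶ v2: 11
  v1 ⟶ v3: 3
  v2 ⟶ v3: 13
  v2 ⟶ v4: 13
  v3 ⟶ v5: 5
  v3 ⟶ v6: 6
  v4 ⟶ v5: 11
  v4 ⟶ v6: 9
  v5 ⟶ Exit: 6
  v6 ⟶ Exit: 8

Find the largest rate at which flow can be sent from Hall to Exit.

14

Augment Hall→v1→v3→v5→Exit: bottleneck 3, flow now 3.
Augment Hall→v2→v3→v5→Exit: bottleneck 2, flow now 5.
Augment Hall→v2→v3→v6→Exit: bottleneck 6, flow now 11.
Augment Hall→v2→v4→v5→Exit: bottleneck 1, flow now 12.
Augment Hall→v2→v4→v6→Exit: bottleneck 2, flow now 14.
No augmenting path remains; maximum flow = 14.
In the residual graph, reachable from Hall: {Hall, v1}.
Min-cut edges: Hall→v2 (11), v1→v3 (3); capacity 11 + 3 = 14.
This cut is saturated, so no flow can exceed 14.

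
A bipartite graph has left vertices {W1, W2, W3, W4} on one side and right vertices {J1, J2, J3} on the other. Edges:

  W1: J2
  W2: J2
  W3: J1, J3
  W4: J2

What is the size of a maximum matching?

2

Unit-capacity flow: source→left, listed edges, right→sink; max matching = max flow.
Augmenting path W1→J2 (+1); matched 1.
Augmenting path W3→J1 (+1); matched 2.
No augmenting path remains; maximum matching = 2.
König certificate: {W3, J2} is a vertex cover of size 2 (every listed pair touches it), so no matching can be larger.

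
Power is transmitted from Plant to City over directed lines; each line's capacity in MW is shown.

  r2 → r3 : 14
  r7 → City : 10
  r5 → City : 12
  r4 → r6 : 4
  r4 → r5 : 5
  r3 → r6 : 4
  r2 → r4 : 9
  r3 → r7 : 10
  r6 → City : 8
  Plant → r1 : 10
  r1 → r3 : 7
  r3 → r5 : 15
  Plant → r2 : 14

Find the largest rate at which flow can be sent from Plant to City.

Augment Plant→r1→r3→r5→City: bottleneck 7, flow now 7.
Augment Plant→r2→r3→r5→City: bottleneck 5, flow now 12.
Augment Plant→r2→r3→r6→City: bottleneck 4, flow now 16.
Augment Plant→r2→r3→r7→City: bottleneck 5, flow now 21.
No augmenting path remains; maximum flow = 21.
In the residual graph, reachable from Plant: {Plant, r1}.
Min-cut edges: Plant→r2 (14), r1→r3 (7); capacity 14 + 7 = 21.
This cut is saturated, so no flow can exceed 21.

21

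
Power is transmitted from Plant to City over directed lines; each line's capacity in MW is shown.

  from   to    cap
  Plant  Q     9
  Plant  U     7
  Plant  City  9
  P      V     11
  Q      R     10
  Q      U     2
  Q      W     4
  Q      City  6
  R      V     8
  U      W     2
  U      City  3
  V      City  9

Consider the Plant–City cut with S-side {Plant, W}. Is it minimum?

No — its capacity is 25, but the minimum cut has capacity 21.

Given cut capacity: 9 + 7 + 9 = 25.
Augment Plant→City: bottleneck 9, flow now 9.
Augment Plant→Q→City: bottleneck 6, flow now 15.
Augment Plant→U→City: bottleneck 3, flow now 18.
Augment Plant→Q→R→V→City: bottleneck 3, flow now 21.
No augmenting path remains; maximum flow = 21.
In the residual graph, reachable from Plant: {Plant, U, W}.
Min-cut edges: Plant→Q (9), Plant→City (9), U→City (3); capacity 9 + 9 + 3 = 21.
Cut capacity 25 exceeds the max flow 21, so it is not minimum.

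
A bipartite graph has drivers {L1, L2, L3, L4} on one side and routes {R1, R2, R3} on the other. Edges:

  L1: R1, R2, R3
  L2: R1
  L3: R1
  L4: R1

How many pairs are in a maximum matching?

2

Unit-capacity flow: source→left, listed edges, right→sink; max matching = max flow.
Augmenting path L1→R1 (+1); matched 1.
Augmenting path L2→R1→L1→R2 (+1); matched 2.
No augmenting path remains; maximum matching = 2.
König certificate: {L1, R1} is a vertex cover of size 2 (every listed pair touches it), so no matching can be larger.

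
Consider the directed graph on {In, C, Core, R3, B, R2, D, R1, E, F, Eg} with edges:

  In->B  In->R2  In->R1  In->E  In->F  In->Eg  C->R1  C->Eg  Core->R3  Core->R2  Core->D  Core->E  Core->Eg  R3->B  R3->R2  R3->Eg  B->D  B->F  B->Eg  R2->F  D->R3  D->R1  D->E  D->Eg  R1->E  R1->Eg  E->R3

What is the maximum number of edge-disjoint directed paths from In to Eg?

Assign every edge capacity 1; by Menger, the answer equals the max flow.
Path In→Eg (+1); total 1.
Path In→B→Eg (+1); total 2.
Path In→R1→Eg (+1); total 3.
Path In→E→R3→Eg (+1); total 4.
No residual In→Eg path; max flow = 4.
Certifying cut of size 4: {In→B, In→E, In→Eg, In→R1}.

4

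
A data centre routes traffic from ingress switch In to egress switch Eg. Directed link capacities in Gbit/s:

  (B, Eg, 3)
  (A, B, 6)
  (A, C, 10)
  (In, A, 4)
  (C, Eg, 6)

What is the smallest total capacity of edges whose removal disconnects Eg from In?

4

Augment In→A→B→Eg: bottleneck 3, flow now 3.
Augment In→A→C→Eg: bottleneck 1, flow now 4.
No augmenting path remains; maximum flow = 4.
By max-flow min-cut, the minimum cut capacity equals the max flow.
In the residual graph, reachable from In: {In}.
Min-cut edges: In→A (4); capacity 4 = 4.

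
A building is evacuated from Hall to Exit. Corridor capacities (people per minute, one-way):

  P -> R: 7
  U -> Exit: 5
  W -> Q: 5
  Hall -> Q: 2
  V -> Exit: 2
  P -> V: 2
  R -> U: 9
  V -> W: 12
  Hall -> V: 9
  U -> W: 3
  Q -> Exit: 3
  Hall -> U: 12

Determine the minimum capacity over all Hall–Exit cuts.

10

Augment Hall→Q→Exit: bottleneck 2, flow now 2.
Augment Hall→U→Exit: bottleneck 5, flow now 7.
Augment Hall→V→Exit: bottleneck 2, flow now 9.
Augment Hall→U→W→Q→Exit: bottleneck 1, flow now 10.
No augmenting path remains; maximum flow = 10.
By max-flow min-cut, the minimum cut capacity equals the max flow.
In the residual graph, reachable from Hall: {Hall, Q, U, V, W}.
Min-cut edges: Q→Exit (3), U→Exit (5), V→Exit (2); capacity 3 + 5 + 2 = 10.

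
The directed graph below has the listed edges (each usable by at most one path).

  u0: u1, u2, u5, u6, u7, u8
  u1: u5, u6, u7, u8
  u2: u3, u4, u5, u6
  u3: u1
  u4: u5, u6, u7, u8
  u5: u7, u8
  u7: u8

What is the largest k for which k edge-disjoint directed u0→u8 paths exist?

Assign every edge capacity 1; by Menger, the answer equals the max flow.
Path u0→u8 (+1); total 1.
Path u0→u1→u8 (+1); total 2.
Path u0→u5→u8 (+1); total 3.
Path u0→u7→u8 (+1); total 4.
Path u0→u2→u4→u8 (+1); total 5.
No residual u0→u8 path; max flow = 5.
Certifying cut of size 5: {u0→u1, u0→u2, u0→u5, u0→u7, u0→u8}.

5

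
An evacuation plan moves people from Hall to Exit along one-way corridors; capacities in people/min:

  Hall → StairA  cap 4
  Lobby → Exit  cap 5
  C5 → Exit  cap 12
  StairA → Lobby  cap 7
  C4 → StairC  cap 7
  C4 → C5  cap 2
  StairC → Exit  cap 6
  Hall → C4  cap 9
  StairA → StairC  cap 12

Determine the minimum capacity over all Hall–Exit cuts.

Augment Hall→C4→StairC→Exit: bottleneck 6, flow now 6.
Augment Hall→C4→C5→Exit: bottleneck 2, flow now 8.
Augment Hall→StairA→Lobby→Exit: bottleneck 4, flow now 12.
No augmenting path remains; maximum flow = 12.
By max-flow min-cut, the minimum cut capacity equals the max flow.
In the residual graph, reachable from Hall: {Hall, C4, StairC}.
Min-cut edges: Hall→StairA (4), C4→C5 (2), StairC→Exit (6); capacity 4 + 2 + 6 = 12.

12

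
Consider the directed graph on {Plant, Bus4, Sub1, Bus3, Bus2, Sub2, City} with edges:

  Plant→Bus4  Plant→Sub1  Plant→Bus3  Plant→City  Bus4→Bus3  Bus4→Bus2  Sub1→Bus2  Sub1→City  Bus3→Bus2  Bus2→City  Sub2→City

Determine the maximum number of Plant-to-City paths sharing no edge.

Assign every edge capacity 1; by Menger, the answer equals the max flow.
Path Plant→City (+1); total 1.
Path Plant→Sub1→City (+1); total 2.
Path Plant→Bus4→Bus2→City (+1); total 3.
No residual Plant→City path; max flow = 3.
Certifying cut of size 3: {Bus2→City, Plant→City, Plant→Sub1}.

3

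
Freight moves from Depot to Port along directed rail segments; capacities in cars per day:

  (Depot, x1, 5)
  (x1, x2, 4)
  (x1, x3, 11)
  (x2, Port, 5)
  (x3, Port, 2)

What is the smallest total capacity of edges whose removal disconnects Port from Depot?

5

Augment Depot→x1→x2→Port: bottleneck 4, flow now 4.
Augment Depot→x1→x3→Port: bottleneck 1, flow now 5.
No augmenting path remains; maximum flow = 5.
By max-flow min-cut, the minimum cut capacity equals the max flow.
In the residual graph, reachable from Depot: {Depot}.
Min-cut edges: Depot→x1 (5); capacity 5 = 5.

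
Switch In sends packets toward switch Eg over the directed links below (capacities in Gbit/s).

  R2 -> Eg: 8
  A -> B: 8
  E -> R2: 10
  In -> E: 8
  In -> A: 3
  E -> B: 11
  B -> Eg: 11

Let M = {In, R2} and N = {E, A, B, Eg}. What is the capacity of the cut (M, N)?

19

Edges leaving {In, R2}: In→E (8), In→A (3), R2→Eg (8).
Cut capacity = 8 + 3 + 8 = 19.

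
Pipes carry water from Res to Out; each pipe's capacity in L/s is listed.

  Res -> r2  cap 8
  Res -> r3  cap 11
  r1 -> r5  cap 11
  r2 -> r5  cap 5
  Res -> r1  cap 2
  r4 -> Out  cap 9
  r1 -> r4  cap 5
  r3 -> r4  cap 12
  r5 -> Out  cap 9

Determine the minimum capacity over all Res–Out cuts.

16

Augment Res→r1→r4→Out: bottleneck 2, flow now 2.
Augment Res→r2→r5→Out: bottleneck 5, flow now 7.
Augment Res→r3→r4→Out: bottleneck 7, flow now 14.
Augment Res→r3→r4→r1→r5→Out: bottleneck 2, flow now 16. (uses reverse residual edge)
No augmenting path remains; maximum flow = 16.
By max-flow min-cut, the minimum cut capacity equals the max flow.
In the residual graph, reachable from Res: {Res, r2, r3, r4}.
Min-cut edges: Res→r1 (2), r2→r5 (5), r4→Out (9); capacity 2 + 5 + 9 = 16.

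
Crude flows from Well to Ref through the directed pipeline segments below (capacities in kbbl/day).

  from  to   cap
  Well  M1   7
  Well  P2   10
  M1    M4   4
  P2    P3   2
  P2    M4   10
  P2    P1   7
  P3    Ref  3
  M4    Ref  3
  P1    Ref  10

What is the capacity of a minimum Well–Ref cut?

Augment Well→M1→M4→Ref: bottleneck 3, flow now 3.
Augment Well→P2→P3→Ref: bottleneck 2, flow now 5.
Augment Well→P2→P1→Ref: bottleneck 7, flow now 12.
No augmenting path remains; maximum flow = 12.
By max-flow min-cut, the minimum cut capacity equals the max flow.
In the residual graph, reachable from Well: {Well, M1, P2, M4}.
Min-cut edges: P2→P3 (2), P2→P1 (7), M4→Ref (3); capacity 2 + 7 + 3 = 12.

12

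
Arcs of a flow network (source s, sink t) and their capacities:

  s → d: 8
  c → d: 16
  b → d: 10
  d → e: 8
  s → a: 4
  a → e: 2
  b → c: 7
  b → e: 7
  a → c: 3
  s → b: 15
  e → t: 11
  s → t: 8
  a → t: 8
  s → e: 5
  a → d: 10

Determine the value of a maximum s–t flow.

23

Augment s→t: bottleneck 8, flow now 8.
Augment s→a→t: bottleneck 4, flow now 12.
Augment s→e→t: bottleneck 5, flow now 17.
Augment s→b→e→t: bottleneck 6, flow now 23.
No augmenting path remains; maximum flow = 23.
In the residual graph, reachable from s: {s, b, c, d, e}.
Min-cut edges: s→a (4), s→t (8), e→t (11); capacity 4 + 8 + 11 = 23.
This cut is saturated, so no flow can exceed 23.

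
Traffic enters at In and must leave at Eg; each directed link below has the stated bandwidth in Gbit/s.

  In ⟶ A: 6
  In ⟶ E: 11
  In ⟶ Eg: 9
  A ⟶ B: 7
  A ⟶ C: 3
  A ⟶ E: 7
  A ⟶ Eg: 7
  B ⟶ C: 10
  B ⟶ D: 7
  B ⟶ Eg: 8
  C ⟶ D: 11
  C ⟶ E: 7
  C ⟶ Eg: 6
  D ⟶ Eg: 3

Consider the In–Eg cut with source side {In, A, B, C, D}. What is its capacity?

Edges leaving {In, A, B, C, D}: In→E (11), In→Eg (9), A→E (7), A→Eg (7), B→Eg (8), C→E (7), C→Eg (6), D→Eg (3).
Cut capacity = 11 + 9 + 7 + 7 + 8 + 7 + 6 + 3 = 58.

58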